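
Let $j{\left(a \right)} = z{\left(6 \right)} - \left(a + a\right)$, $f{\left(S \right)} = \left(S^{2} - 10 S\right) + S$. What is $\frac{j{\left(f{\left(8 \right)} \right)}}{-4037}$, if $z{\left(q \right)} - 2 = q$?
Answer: $- \frac{24}{4037} \approx -0.005945$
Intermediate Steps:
$z{\left(q \right)} = 2 + q$
$f{\left(S \right)} = S^{2} - 9 S$
$j{\left(a \right)} = 8 - 2 a$ ($j{\left(a \right)} = \left(2 + 6\right) - \left(a + a\right) = 8 - 2 a$)
$\frac{j{\left(f{\left(8 \right)} \right)}}{-4037} = \frac{8 - 2 \cdot 8 \left(-9 + 8\right)}{-4037} = \left(8 - 2 \cdot 8 \left(-1\right)\right) \left(- \frac{1}{4037}\right) = \left(8 - -16\right) \left(- \frac{1}{4037}\right) = \left(8 + 16\right) \left(- \frac{1}{4037}\right) = 24 \left(- \frac{1}{4037}\right) = - \frac{24}{4037}$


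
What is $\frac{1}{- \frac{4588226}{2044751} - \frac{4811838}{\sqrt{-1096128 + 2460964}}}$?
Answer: $\frac{3201147670246226734}{24201525028379972787231677} - \frac{10059163343175593919 \sqrt{341209}}{24201525028379972787231677} \approx -0.00024266$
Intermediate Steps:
$\frac{1}{- \frac{4588226}{2044751} - \frac{4811838}{\sqrt{-1096128 + 2460964}}} = \frac{1}{\left(-4588226\right) \frac{1}{2044751} - \frac{4811838}{\sqrt{1364836}}} = \frac{1}{- \frac{4588226}{2044751} - \frac{4811838}{2 \sqrt{341209}}} = \frac{1}{- \frac{4588226}{2044751} - 4811838 \frac{\sqrt{341209}}{682418}} = \frac{1}{- \frac{4588226}{2044751} - \frac{2405919 \sqrt{341209}}{341209}}$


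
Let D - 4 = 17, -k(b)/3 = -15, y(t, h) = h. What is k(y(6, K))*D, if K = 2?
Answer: 945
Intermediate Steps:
k(b) = 45 (k(b) = -3*(-15) = 45)
D = 21 (D = 4 + 17 = 21)
k(y(6, K))*D = 45*21 = 945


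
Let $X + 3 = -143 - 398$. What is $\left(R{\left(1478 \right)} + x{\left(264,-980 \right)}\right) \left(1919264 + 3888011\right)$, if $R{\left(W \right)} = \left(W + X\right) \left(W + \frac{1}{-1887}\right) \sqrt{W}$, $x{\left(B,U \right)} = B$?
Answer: $1533120600 + \frac{15127440276727250 \sqrt{1478}}{1887} \approx 3.082 \cdot 10^{14}$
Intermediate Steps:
$X = -544$ ($X = -3 - 541 = -544$)
$R{\left(W \right)} = \sqrt{W} \left(-544 + W\right) \left(- \frac{1}{1887} + W\right)$ ($R{\left(W \right)} = \left(W - 544\right) \left(W + \frac{1}{-1887}\right) \sqrt{W} = \left(-544 + W\right) \left(W - \frac{1}{1887}\right) \sqrt{W} = \left(-544 + W\right) \left(- \frac{1}{1887} + W\right) \sqrt{W} = \sqrt{W} \left(-544 + W\right) \left(- \frac{1}{1887} + W\right)$)
$\left(R{\left(1478 \right)} + x{\left(264,-980 \right)}\right) \left(1919264 + 3888011\right) = \left(\frac{\sqrt{1478} \left(544 - 1517209862 + 1887 \cdot 1478^{2}\right)}{1887} + 264\right) \left(1919264 + 3888011\right) = \left(\frac{\sqrt{1478} \left(544 - 1517209862 + 1887 \cdot 2184484\right)}{1887} + 264\right) 5807275 = \left(\frac{\sqrt{1478} \left(544 - 1517209862 + 4122121308\right)}{1887} + 264\right) 5807275 = \left(\frac{1}{1887} \sqrt{1478} \cdot 2604911990 + 264\right) 5807275 = \left(\frac{2604911990 \sqrt{1478}}{1887} + 264\right) 5807275 = \left(264 + \frac{2604911990 \sqrt{1478}}{1887}\right) 5807275 = 1533120600 + \frac{15127440276727250 \sqrt{1478}}{1887}$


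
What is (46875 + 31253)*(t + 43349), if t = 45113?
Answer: 6911359136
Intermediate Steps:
(46875 + 31253)*(t + 43349) = (46875 + 31253)*(45113 + 43349) = 78128*88462 = 6911359136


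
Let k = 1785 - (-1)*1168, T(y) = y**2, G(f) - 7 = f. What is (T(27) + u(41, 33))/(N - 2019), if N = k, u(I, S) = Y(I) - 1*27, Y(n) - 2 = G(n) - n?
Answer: 711/934 ≈ 0.76124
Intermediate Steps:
G(f) = 7 + f
Y(n) = 9 (Y(n) = 2 + ((7 + n) - n) = 2 + 7 = 9)
u(I, S) = -18 (u(I, S) = 9 - 1*27 = 9 - 27 = -18)
k = 2953 (k = 1785 - 1*(-1168) = 1785 + 1168 = 2953)
N = 2953
(T(27) + u(41, 33))/(N - 2019) = (27**2 - 18)/(2953 - 2019) = (729 - 18)/934 = 711*(1/934) = 711/934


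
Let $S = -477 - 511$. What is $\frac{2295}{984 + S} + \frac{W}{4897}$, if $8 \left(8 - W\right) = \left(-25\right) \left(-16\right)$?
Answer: $- \frac{11238783}{19588} \approx -573.76$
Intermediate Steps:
$W = -42$ ($W = 8 - \frac{\left(-25\right) \left(-16\right)}{8} = 8 - 50 = -42$)
$S = -988$ ($S = -477 - 511 = -988$)
$\frac{2295}{984 + S} + \frac{W}{4897} = \frac{2295}{984 - 988} - \frac{42}{4897} = \frac{2295}{-4} - \frac{42}{4897} = 2295 \left(- \frac{1}{4}\right) - \frac{42}{4897} = - \frac{2295}{4} - \frac{42}{4897} = - \frac{11238783}{19588}$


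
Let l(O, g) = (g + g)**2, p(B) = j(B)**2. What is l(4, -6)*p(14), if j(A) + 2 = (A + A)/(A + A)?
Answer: 144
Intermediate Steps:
j(A) = -1 (j(A) = -2 + (A + A)/(A + A) = -2 + (2*A)/((2*A)) = -2 + (2*A)*(1/(2*A)) = -2 + 1 = -1)
p(B) = 1 (p(B) = (-1)**2 = 1)
l(O, g) = 4*g**2 (l(O, g) = (2*g)**2 = 4*g**2)
l(4, -6)*p(14) = (4*(-6)**2)*1 = (4*36)*1 = 144*1 = 144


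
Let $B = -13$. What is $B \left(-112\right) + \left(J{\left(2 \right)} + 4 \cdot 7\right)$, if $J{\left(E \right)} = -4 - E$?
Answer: $1478$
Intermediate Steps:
$B \left(-112\right) + \left(J{\left(2 \right)} + 4 \cdot 7\right) = \left(-13\right) \left(-112\right) + \left(\left(-4 - 2\right) + 4 \cdot 7\right) = 1456 + \left(\left(-4 - 2\right) + 28\right) = 1456 + \left(-6 + 28\right) = 1456 + 22 = 1478$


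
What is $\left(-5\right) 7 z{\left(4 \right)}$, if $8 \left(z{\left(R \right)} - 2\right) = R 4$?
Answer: $-140$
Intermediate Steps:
$z{\left(R \right)} = 2 + \frac{R}{2}$ ($z{\left(R \right)} = 2 + \frac{R 4}{8} = 2 + \frac{4 R}{8} = 2 + \frac{R}{2}$)
$\left(-5\right) 7 z{\left(4 \right)} = \left(-5\right) 7 \left(2 + \frac{1}{2} \cdot 4\right) = - 35 \left(2 + 2\right) = \left(-35\right) 4 = -140$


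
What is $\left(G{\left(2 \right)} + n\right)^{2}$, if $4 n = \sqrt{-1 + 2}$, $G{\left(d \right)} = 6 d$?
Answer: $\frac{2401}{16} \approx 150.06$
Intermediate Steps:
$n = \frac{1}{4}$ ($n = \frac{\sqrt{-1 + 2}}{4} = \frac{\sqrt{1}}{4} = \frac{1}{4} \cdot 1 = \frac{1}{4} \approx 0.25$)
$\left(G{\left(2 \right)} + n\right)^{2} = \left(6 \cdot 2 + \frac{1}{4}\right)^{2} = \left(12 + \frac{1}{4}\right)^{2} = \left(\frac{49}{4}\right)^{2} = \frac{2401}{16}$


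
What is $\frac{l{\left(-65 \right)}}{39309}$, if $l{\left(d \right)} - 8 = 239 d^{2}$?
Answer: $\frac{1009783}{39309} \approx 25.688$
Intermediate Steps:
$l{\left(d \right)} = 8 + 239 d^{2}$
$\frac{l{\left(-65 \right)}}{39309} = \frac{8 + 239 \left(-65\right)^{2}}{39309} = \left(8 + 239 \cdot 4225\right) \frac{1}{39309} = \left(8 + 1009775\right) \frac{1}{39309} = 1009783 \cdot \frac{1}{39309} = \frac{1009783}{39309}$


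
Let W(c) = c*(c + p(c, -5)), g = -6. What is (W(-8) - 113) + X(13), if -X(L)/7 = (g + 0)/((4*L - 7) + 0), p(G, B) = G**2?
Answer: -8401/15 ≈ -560.07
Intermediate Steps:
X(L) = 42/(-7 + 4*L) (X(L) = -7*(-6 + 0)/((4*L - 7) + 0) = -(-42)/((-7 + 4*L) + 0) = -(-42)/(-7 + 4*L) = 42/(-7 + 4*L))
W(c) = c*(c + c**2)
(W(-8) - 113) + X(13) = ((-8)**2*(1 - 8) - 113) + 42/(-7 + 4*13) = (64*(-7) - 113) + 42/(-7 + 52) = (-448 - 113) + 42/45 = -561 + 42*(1/45) = -561 + 14/15 = -8401/15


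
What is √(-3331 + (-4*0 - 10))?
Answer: I*√3341 ≈ 57.801*I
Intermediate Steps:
√(-3331 + (-4*0 - 10)) = √(-3331 + (0 - 10)) = √(-3331 - 10) = √(-3341) = I*√3341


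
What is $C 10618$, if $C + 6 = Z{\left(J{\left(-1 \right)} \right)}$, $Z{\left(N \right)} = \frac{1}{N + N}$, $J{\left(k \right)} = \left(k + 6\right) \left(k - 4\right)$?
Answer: $- \frac{1598009}{25} \approx -63920.0$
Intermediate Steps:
$J{\left(k \right)} = \left(-4 + k\right) \left(6 + k\right)$ ($J{\left(k \right)} = \left(6 + k\right) \left(-4 + k\right) = \left(-4 + k\right) \left(6 + k\right)$)
$Z{\left(N \right)} = \frac{1}{2 N}$
$C = - \frac{301}{50}$ ($C = -6 + \frac{1}{2 \left(-24 + \left(-1\right)^{2} + 2 \left(-1\right)\right)} = -6 + \frac{1}{2 \left(-24 + 1 - 2\right)} = -6 + \frac{1}{2 \left(-25\right)} = -6 + \frac{1}{2} \left(- \frac{1}{25}\right) = -6 - \frac{1}{50} = - \frac{301}{50} \approx -6.02$)
$C 10618 = \left(- \frac{301}{50}\right) 10618 = - \frac{1598009}{25}$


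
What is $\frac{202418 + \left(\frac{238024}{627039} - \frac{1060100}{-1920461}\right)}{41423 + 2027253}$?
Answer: $\frac{121876837987306093}{1245553900041688902} \approx 0.097849$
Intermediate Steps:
$\frac{202418 + \left(\frac{238024}{627039} - \frac{1060100}{-1920461}\right)}{41423 + 2027253} = \frac{202418 + \left(238024 \cdot \frac{1}{627039} - - \frac{1060100}{1920461}\right)}{2068676} = \left(202418 + \left(\frac{238024}{627039} + \frac{1060100}{1920461}\right)\right) \frac{1}{2068676} = \left(202418 + \frac{1121839852964}{1204203944979}\right) \frac{1}{2068676} = \frac{243753675974612186}{1204203944979} \cdot \frac{1}{2068676} = \frac{121876837987306093}{1245553900041688902}$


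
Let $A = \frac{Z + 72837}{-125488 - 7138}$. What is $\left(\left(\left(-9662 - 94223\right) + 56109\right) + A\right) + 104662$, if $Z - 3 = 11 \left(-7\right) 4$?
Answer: $\frac{3772245052}{66313} \approx 56885.0$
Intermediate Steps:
$Z = -305$ ($Z = 3 + 11 \left(-7\right) 4 = 3 - 308 = -305$)
$A = - \frac{36266}{66313}$ ($A = \frac{-305 + 72837}{-125488 - 7138} = \frac{72532}{-132626} = 72532 \left(- \frac{1}{132626}\right) = - \frac{36266}{66313} \approx -0.54689$)
$\left(\left(\left(-9662 - 94223\right) + 56109\right) + A\right) + 104662 = \left(\left(\left(-9662 - 94223\right) + 56109\right) - \frac{36266}{66313}\right) + 104662 = \left(\left(-103885 + 56109\right) - \frac{36266}{66313}\right) + 104662 = \left(-47776 - \frac{36266}{66313}\right) + 104662 = - \frac{3168206154}{66313} + 104662 = \frac{3772245052}{66313}$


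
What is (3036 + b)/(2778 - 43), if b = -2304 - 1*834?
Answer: -102/2735 ≈ -0.037294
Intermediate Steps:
b = -3138 (b = -2304 - 834 = -3138)
(3036 + b)/(2778 - 43) = (3036 - 3138)/(2778 - 43) = -102/2735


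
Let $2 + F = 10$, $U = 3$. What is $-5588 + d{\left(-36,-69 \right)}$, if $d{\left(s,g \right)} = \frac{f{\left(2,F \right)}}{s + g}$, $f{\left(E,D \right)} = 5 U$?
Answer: $- \frac{39117}{7} \approx -5588.1$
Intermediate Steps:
$F = 8$ ($F = -2 + 10 = 8$)
$f{\left(E,D \right)} = 15$ ($f{\left(E,D \right)} = 5 \cdot 3 = 15$)
$d{\left(s,g \right)} = \frac{15}{g + s}$ ($d{\left(s,g \right)} = \frac{15}{s + g} = \frac{15}{g + s}$)
$-5588 + d{\left(-36,-69 \right)} = -5588 + \frac{15}{-69 - 36} = -5588 + \frac{15}{-105} = -5588 + 15 \left(- \frac{1}{105}\right) = -5588 - \frac{1}{7} = - \frac{39117}{7}$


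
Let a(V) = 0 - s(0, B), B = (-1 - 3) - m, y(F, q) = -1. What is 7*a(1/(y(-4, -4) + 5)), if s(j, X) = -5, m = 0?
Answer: 35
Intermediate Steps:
B = -4 (B = (-1 - 3) - 1*0 = -4 + 0 = -4)
a(V) = 5 (a(V) = 0 - 1*(-5) = 0 + 5 = 5)
7*a(1/(y(-4, -4) + 5)) = 7*5 = 35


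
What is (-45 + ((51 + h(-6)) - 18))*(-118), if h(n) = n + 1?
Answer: 2006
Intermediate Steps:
h(n) = 1 + n
(-45 + ((51 + h(-6)) - 18))*(-118) = (-45 + ((51 + (1 - 6)) - 18))*(-118) = (-45 + ((51 - 5) - 18))*(-118) = (-45 + (46 - 18))*(-118) = (-45 + 28)*(-118) = -17*(-118) = 2006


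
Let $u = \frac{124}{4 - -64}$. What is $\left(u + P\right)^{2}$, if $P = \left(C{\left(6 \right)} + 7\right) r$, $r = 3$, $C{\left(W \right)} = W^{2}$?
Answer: $\frac{4946176}{289} \approx 17115.0$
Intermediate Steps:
$P = 129$ ($P = \left(6^{2} + 7\right) 3 = \left(36 + 7\right) 3 = 43 \cdot 3 = 129$)
$u = \frac{31}{17}$ ($u = \frac{124}{4 + 64} = \frac{124}{68} = 124 \cdot \frac{1}{68} = \frac{31}{17} \approx 1.8235$)
$\left(u + P\right)^{2} = \left(\frac{31}{17} + 129\right)^{2} = \left(\frac{2224}{17}\right)^{2} = \frac{4946176}{289}$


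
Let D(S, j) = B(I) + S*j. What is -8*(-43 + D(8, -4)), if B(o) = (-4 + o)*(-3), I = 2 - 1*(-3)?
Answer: 624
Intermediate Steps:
I = 5 (I = 2 + 3 = 5)
B(o) = 12 - 3*o
D(S, j) = -3 + S*j (D(S, j) = (12 - 3*5) + S*j = (12 - 15) + S*j = -3 + S*j)
-8*(-43 + D(8, -4)) = -8*(-43 + (-3 + 8*(-4))) = -8*(-43 + (-3 - 32)) = -8*(-43 - 35) = -8*(-78) = 624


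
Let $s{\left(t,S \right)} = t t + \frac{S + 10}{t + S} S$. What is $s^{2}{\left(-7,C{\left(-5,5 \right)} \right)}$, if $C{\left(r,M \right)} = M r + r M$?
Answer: $\frac{628849}{3249} \approx 193.55$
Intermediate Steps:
$C{\left(r,M \right)} = 2 M r$ ($C{\left(r,M \right)} = M r + M r = 2 M r$)
$s{\left(t,S \right)} = t^{2} + \frac{S \left(10 + S\right)}{S + t}$ ($s{\left(t,S \right)} = t^{2} + \frac{10 + S}{S + t} S = t^{2} + \frac{S \left(10 + S\right)}{S + t}$)
$s^{2}{\left(-7,C{\left(-5,5 \right)} \right)} = \left(\frac{\left(2 \cdot 5 \left(-5\right)\right)^{2} + \left(-7\right)^{3} + 10 \cdot 2 \cdot 5 \left(-5\right) + 2 \cdot 5 \left(-5\right) \left(-7\right)^{2}}{2 \cdot 5 \left(-5\right) - 7}\right)^{2} = \left(\frac{\left(-50\right)^{2} - 343 + 10 \left(-50\right) - 2450}{-50 - 7}\right)^{2} = \left(\frac{2500 - 343 - 500 - 2450}{-57}\right)^{2} = \left(\left(- \frac{1}{57}\right) \left(-793\right)\right)^{2} = \left(\frac{793}{57}\right)^{2} = \frac{628849}{3249}$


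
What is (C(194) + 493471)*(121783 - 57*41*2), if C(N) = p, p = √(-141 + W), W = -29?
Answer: 57789895339 + 117109*I*√170 ≈ 5.779e+10 + 1.5269e+6*I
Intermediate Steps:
p = I*√170 (p = √(-141 - 29) = √(-170) = I*√170 ≈ 13.038*I)
C(N) = I*√170
(C(194) + 493471)*(121783 - 57*41*2) = (I*√170 + 493471)*(121783 - 57*41*2) = (493471 + I*√170)*(121783 - 2337*2) = (493471 + I*√170)*(121783 - 4674) = (493471 + I*√170)*117109 = 57789895339 + 117109*I*√170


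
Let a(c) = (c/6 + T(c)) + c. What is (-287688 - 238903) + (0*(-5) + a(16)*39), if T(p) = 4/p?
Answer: -2103413/4 ≈ -5.2585e+5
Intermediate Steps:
a(c) = 4/c + 7*c/6 (a(c) = (c/6 + 4/c) + c = (4/c + c/6) + c = 4/c + 7*c/6)
(-287688 - 238903) + (0*(-5) + a(16)*39) = (-287688 - 238903) + (0*(-5) + (4/16 + (7/6)*16)*39) = -526591 + (0 + (4*(1/16) + 56/3)*39) = -526591 + (0 + (1/4 + 56/3)*39) = -526591 + (0 + (227/12)*39) = -526591 + (0 + 2951/4) = -526591 + 2951/4 = -2103413/4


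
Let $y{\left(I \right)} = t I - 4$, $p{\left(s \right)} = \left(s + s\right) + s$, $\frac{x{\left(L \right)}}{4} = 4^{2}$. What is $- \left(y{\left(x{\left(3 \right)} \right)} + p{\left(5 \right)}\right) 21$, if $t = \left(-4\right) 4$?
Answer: $21273$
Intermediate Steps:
$x{\left(L \right)} = 64$ ($x{\left(L \right)} = 4 \cdot 4^{2} = 4 \cdot 16 = 64$)
$t = -16$
$p{\left(s \right)} = 3 s$ ($p{\left(s \right)} = 2 s + s = 3 s$)
$y{\left(I \right)} = -4 - 16 I$ ($y{\left(I \right)} = - 16 I - 4 = -4 - 16 I$)
$- \left(y{\left(x{\left(3 \right)} \right)} + p{\left(5 \right)}\right) 21 = - \left(\left(-4 - 1024\right) + 3 \cdot 5\right) 21 = - \left(\left(-4 - 1024\right) + 15\right) 21 = - \left(-1028 + 15\right) 21 = - \left(-1013\right) 21 = \left(-1\right) \left(-21273\right) = 21273$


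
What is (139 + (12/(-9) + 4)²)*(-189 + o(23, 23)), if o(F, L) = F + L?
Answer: -188045/9 ≈ -20894.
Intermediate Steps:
(139 + (12/(-9) + 4)²)*(-189 + o(23, 23)) = (139 + (12/(-9) + 4)²)*(-189 + (23 + 23)) = (139 + (12*(-⅑) + 4)²)*(-189 + 46) = (139 + (-4/3 + 4)²)*(-143) = (139 + (8/3)²)*(-143) = (139 + 64/9)*(-143) = (1315/9)*(-143) = -188045/9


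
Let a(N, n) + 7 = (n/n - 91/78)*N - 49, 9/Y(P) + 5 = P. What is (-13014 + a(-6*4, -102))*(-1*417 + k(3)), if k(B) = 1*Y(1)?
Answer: 10955841/2 ≈ 5.4779e+6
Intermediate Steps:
Y(P) = 9/(-5 + P)
k(B) = -9/4 (k(B) = 1*(9/(-5 + 1)) = 1*(9/(-4)) = 1*(9*(-¼)) = 1*(-9/4) = -9/4)
a(N, n) = -56 - N/6 (a(N, n) = -7 + ((n/n - 91/78)*N - 49) = -7 + ((1 - 91*1/78)*N - 49) = -7 + ((1 - 7/6)*N - 49) = -7 + (-N/6 - 49) = -7 + (-49 - N/6) = -56 - N/6)
(-13014 + a(-6*4, -102))*(-1*417 + k(3)) = (-13014 + (-56 - (-1)*4))*(-1*417 - 9/4) = (-13014 + (-56 - ⅙*(-24)))*(-417 - 9/4) = (-13014 + (-56 + 4))*(-1677/4) = (-13014 - 52)*(-1677/4) = -13066*(-1677/4) = 10955841/2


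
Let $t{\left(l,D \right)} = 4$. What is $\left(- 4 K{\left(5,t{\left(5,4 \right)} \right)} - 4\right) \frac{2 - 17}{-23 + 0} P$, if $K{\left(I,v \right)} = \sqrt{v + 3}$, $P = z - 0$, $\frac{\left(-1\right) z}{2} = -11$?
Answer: $- \frac{1320}{23} - \frac{1320 \sqrt{7}}{23} \approx -209.23$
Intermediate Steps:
$z = 22$ ($z = \left(-2\right) \left(-11\right) = 22$)
$P = 22$ ($P = 22 - 0 = 22 + 0 = 22$)
$K{\left(I,v \right)} = \sqrt{3 + v}$
$\left(- 4 K{\left(5,t{\left(5,4 \right)} \right)} - 4\right) \frac{2 - 17}{-23 + 0} P = \left(- 4 \sqrt{3 + 4} - 4\right) \frac{2 - 17}{-23 + 0} \cdot 22 = \left(- 4 \sqrt{7} - 4\right) \left(- \frac{15}{-23}\right) 22 = \left(-4 - 4 \sqrt{7}\right) \left(\left(-15\right) \left(- \frac{1}{23}\right)\right) 22 = \left(-4 - 4 \sqrt{7}\right) \frac{15}{23} \cdot 22 = \left(- \frac{60}{23} - \frac{60 \sqrt{7}}{23}\right) 22 = - \frac{1320}{23} - \frac{1320 \sqrt{7}}{23}$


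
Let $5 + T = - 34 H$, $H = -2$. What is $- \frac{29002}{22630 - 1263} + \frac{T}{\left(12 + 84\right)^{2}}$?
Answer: $- \frac{29548479}{21879808} \approx -1.3505$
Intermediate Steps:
$T = 63$ ($T = -5 - -68 = -5 + 68 = 63$)
$- \frac{29002}{22630 - 1263} + \frac{T}{\left(12 + 84\right)^{2}} = - \frac{29002}{22630 - 1263} + \frac{63}{\left(12 + 84\right)^{2}} = - \frac{29002}{21367} + \frac{63}{96^{2}} = \left(-29002\right) \frac{1}{21367} + \frac{63}{9216} = - \frac{29002}{21367} + 63 \cdot \frac{1}{9216} = - \frac{29002}{21367} + \frac{7}{1024} = - \frac{29548479}{21879808}$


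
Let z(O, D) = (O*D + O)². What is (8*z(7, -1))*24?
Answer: 0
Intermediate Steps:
z(O, D) = (O + D*O)² (z(O, D) = (D*O + O)² = (O + D*O)²)
(8*z(7, -1))*24 = (8*(7²*(1 - 1)²))*24 = (8*(49*0²))*24 = (8*(49*0))*24 = (8*0)*24 = 0*24 = 0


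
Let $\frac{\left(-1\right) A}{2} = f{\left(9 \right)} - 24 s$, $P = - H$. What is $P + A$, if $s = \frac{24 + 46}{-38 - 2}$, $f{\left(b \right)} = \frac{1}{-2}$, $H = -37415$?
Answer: $37332$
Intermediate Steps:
$f{\left(b \right)} = - \frac{1}{2}$
$s = - \frac{7}{4}$ ($s = \frac{70}{-40} = 70 \left(- \frac{1}{40}\right) = - \frac{7}{4} \approx -1.75$)
$P = 37415$ ($P = \left(-1\right) \left(-37415\right) = 37415$)
$A = -83$ ($A = - 2 \left(- \frac{1}{2} - -42\right) = - 2 \left(- \frac{1}{2} + 42\right) = \left(-2\right) \frac{83}{2} = -83$)
$P + A = 37415 - 83 = 37332$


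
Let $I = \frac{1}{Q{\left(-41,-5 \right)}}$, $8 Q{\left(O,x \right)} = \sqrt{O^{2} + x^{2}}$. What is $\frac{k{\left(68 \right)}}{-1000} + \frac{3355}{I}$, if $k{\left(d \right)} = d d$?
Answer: $- \frac{578}{125} + \frac{3355 \sqrt{1706}}{8} \approx 17317.0$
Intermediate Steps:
$k{\left(d \right)} = d^{2}$
$Q{\left(O,x \right)} = \frac{\sqrt{O^{2} + x^{2}}}{8}$
$I = \frac{4 \sqrt{1706}}{853}$ ($I = \frac{1}{\frac{1}{8} \sqrt{\left(-41\right)^{2} + \left(-5\right)^{2}}} = \frac{1}{\frac{1}{8} \sqrt{1681 + 25}} = \frac{1}{\frac{1}{8} \sqrt{1706}} = \frac{4 \sqrt{1706}}{853} \approx 0.19369$)
$\frac{k{\left(68 \right)}}{-1000} + \frac{3355}{I} = \frac{68^{2}}{-1000} + \frac{3355}{\frac{4}{853} \sqrt{1706}} = 4624 \left(- \frac{1}{1000}\right) + 3355 \frac{\sqrt{1706}}{8} = - \frac{578}{125} + \frac{3355 \sqrt{1706}}{8}$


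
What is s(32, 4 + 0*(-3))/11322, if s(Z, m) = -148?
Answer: -2/153 ≈ -0.013072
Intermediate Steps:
s(32, 4 + 0*(-3))/11322 = -148/11322 = -148*1/11322 = -2/153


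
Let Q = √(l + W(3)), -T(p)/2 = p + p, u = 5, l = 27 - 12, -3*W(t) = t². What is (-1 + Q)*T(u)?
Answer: 20 - 40*√3 ≈ -49.282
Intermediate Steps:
W(t) = -t²/3
l = 15
T(p) = -4*p (T(p) = -2*(p + p) = -4*p)
Q = 2*√3 (Q = √(15 - ⅓*3²) = √(15 - ⅓*9) = √(15 - 3) = √12 = 2*√3 ≈ 3.4641)
(-1 + Q)*T(u) = (-1 + 2*√3)*(-4*5) = (-1 + 2*√3)*(-20) = 20 - 40*√3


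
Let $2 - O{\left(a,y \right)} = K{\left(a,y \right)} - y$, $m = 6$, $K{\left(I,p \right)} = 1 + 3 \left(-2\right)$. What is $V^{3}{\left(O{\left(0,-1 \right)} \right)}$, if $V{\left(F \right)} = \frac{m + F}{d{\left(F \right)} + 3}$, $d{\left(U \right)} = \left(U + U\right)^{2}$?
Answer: $\frac{64}{117649} \approx 0.00054399$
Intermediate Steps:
$K{\left(I,p \right)} = -5$ ($K{\left(I,p \right)} = 1 - 6 = -5$)
$d{\left(U \right)} = 4 U^{2}$ ($d{\left(U \right)} = \left(2 U\right)^{2} = 4 U^{2}$)
$O{\left(a,y \right)} = 7 + y$ ($O{\left(a,y \right)} = 2 - \left(-5 - y\right) = 2 + \left(5 + y\right) = 7 + y$)
$V{\left(F \right)} = \frac{6 + F}{3 + 4 F^{2}}$ ($V{\left(F \right)} = \frac{6 + F}{4 F^{2} + 3} = \frac{6 + F}{3 + 4 F^{2}}$)
$V^{3}{\left(O{\left(0,-1 \right)} \right)} = \left(\frac{6 + \left(7 - 1\right)}{3 + 4 \left(7 - 1\right)^{2}}\right)^{3} = \left(\frac{6 + 6}{3 + 4 \cdot 6^{2}}\right)^{3} = \left(\frac{1}{3 + 4 \cdot 36} \cdot 12\right)^{3} = \left(\frac{1}{3 + 144} \cdot 12\right)^{3} = \left(\frac{1}{147} \cdot 12\right)^{3} = \left(\frac{4}{49}\right)^{3} = \frac{64}{117649}$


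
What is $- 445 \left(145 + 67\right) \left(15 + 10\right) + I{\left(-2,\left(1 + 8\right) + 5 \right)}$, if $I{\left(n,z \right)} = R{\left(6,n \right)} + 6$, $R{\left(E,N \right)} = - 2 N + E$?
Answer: $-2358484$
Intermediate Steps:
$R{\left(E,N \right)} = E - 2 N$
$I{\left(n,z \right)} = 12 - 2 n$ ($I{\left(n,z \right)} = \left(6 - 2 n\right) + 6 = 12 - 2 n$)
$- 445 \left(145 + 67\right) \left(15 + 10\right) + I{\left(-2,\left(1 + 8\right) + 5 \right)} = - 445 \left(145 + 67\right) \left(15 + 10\right) + \left(12 - -4\right) = - 445 \cdot 212 \cdot 25 + \left(12 + 4\right) = \left(-445\right) 5300 + 16 = -2358500 + 16 = -2358484$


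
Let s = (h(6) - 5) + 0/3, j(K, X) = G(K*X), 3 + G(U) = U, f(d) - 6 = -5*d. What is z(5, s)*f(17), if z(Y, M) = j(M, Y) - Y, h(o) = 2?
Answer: 1817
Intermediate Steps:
f(d) = 6 - 5*d
G(U) = -3 + U
j(K, X) = -3 + K*X
s = -3 (s = (2 - 5) + 0/3 = -3 + 0*(⅓) = -3 + 0 = -3)
z(Y, M) = -3 - Y + M*Y (z(Y, M) = (-3 + M*Y) - Y = -3 - Y + M*Y)
z(5, s)*f(17) = (-3 - 1*5 - 3*5)*(6 - 5*17) = (-3 - 5 - 15)*(6 - 85) = -23*(-79) = 1817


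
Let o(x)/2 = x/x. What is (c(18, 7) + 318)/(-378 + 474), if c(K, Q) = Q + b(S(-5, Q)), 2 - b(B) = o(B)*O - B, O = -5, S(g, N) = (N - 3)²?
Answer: 353/96 ≈ 3.6771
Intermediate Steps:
S(g, N) = (-3 + N)²
o(x) = 2 (o(x) = 2*(x/x) = 2*1 = 2)
b(B) = 12 + B (b(B) = 2 - (2*(-5) - B) = 2 - (-10 - B) = 2 + (10 + B) = 12 + B)
c(K, Q) = 12 + Q + (-3 + Q)² (c(K, Q) = Q + (12 + (-3 + Q)²) = 12 + Q + (-3 + Q)²)
(c(18, 7) + 318)/(-378 + 474) = ((12 + 7 + (-3 + 7)²) + 318)/(-378 + 474) = ((12 + 7 + 4²) + 318)/96 = ((12 + 7 + 16) + 318)*(1/96) = (35 + 318)*(1/96) = 353*(1/96) = 353/96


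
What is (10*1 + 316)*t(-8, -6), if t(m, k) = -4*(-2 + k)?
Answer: 10432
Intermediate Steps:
t(m, k) = 8 - 4*k
(10*1 + 316)*t(-8, -6) = (10*1 + 316)*(8 - 4*(-6)) = (10 + 316)*(8 + 24) = 326*32 = 10432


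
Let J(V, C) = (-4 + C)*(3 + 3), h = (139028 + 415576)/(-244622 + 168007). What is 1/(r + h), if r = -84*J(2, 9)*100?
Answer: -76615/19307534604 ≈ -3.9681e-6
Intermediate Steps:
h = -554604/76615 (h = 554604/(-76615) = 554604*(-1/76615) = -554604/76615 ≈ -7.2388)
J(V, C) = -24 + 6*C (J(V, C) = (-4 + C)*6 = -24 + 6*C)
r = -252000 (r = -84*(-24 + 6*9)*100 = -84*(-24 + 54)*100 = -84*30*100 = -2520*100 = -252000)
1/(r + h) = 1/(-252000 - 554604/76615) = 1/(-19307534604/76615) = -76615/19307534604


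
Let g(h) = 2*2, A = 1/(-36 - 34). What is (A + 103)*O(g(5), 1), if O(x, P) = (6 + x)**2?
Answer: 72090/7 ≈ 10299.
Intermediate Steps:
A = -1/70 (A = 1/(-70) = -1/70 ≈ -0.014286)
g(h) = 4
(A + 103)*O(g(5), 1) = (-1/70 + 103)*(6 + 4)**2 = (7209/70)*10**2 = (7209/70)*100 = 72090/7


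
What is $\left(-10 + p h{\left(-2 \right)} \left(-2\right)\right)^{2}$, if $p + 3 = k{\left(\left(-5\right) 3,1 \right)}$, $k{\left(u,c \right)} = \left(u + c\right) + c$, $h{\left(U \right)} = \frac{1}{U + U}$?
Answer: $324$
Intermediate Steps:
$h{\left(U \right)} = \frac{1}{2 U}$
$k{\left(u,c \right)} = u + 2 c$ ($k{\left(u,c \right)} = \left(c + u\right) + c = u + 2 c$)
$p = -16$ ($p = -3 + \left(\left(-5\right) 3 + 2 \cdot 1\right) = -3 + \left(-15 + 2\right) = -3 - 13 = -16$)
$\left(-10 + p h{\left(-2 \right)} \left(-2\right)\right)^{2} = \left(-10 + - 16 \frac{1}{2 \left(-2\right)} \left(-2\right)\right)^{2} = \left(-10 + - 16 \cdot \frac{1}{2} \left(- \frac{1}{2}\right) \left(-2\right)\right)^{2} = \left(-10 + \left(-16\right) \left(- \frac{1}{4}\right) \left(-2\right)\right)^{2} = \left(-10 + 4 \left(-2\right)\right)^{2} = \left(-10 - 8\right)^{2} = \left(-18\right)^{2} = 324$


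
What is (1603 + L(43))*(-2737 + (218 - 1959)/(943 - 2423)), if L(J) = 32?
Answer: -1324029213/296 ≈ -4.4731e+6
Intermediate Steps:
(1603 + L(43))*(-2737 + (218 - 1959)/(943 - 2423)) = (1603 + 32)*(-2737 + (218 - 1959)/(943 - 2423)) = 1635*(-2737 - 1741/(-1480)) = 1635*(-2737 - 1741*(-1/1480)) = 1635*(-2737 + 1741/1480) = 1635*(-4049019/1480) = -1324029213/296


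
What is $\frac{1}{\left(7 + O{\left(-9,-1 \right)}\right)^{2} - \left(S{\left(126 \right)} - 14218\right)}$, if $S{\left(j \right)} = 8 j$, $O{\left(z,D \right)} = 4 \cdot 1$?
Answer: $\frac{1}{13331} \approx 7.5013 \cdot 10^{-5}$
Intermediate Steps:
$O{\left(z,D \right)} = 4$
$\frac{1}{\left(7 + O{\left(-9,-1 \right)}\right)^{2} - \left(S{\left(126 \right)} - 14218\right)} = \frac{1}{\left(7 + 4\right)^{2} - \left(8 \cdot 126 - 14218\right)} = \frac{1}{11^{2} - \left(1008 - 14218\right)} = \frac{1}{121 - -13210} = \frac{1}{121 + 13210} = \frac{1}{13331}$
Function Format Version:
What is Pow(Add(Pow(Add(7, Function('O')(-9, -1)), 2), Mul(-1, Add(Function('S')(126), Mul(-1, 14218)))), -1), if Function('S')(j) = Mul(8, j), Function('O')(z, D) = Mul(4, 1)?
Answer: Rational(1, 13331) ≈ 7.5013e-5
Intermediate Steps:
Function('O')(z, D) = 4
Pow(Add(Pow(Add(7, Function('O')(-9, -1)), 2), Mul(-1, Add(Function('S')(126), Mul(-1, 14218)))), -1) = Pow(Add(Pow(Add(7, 4), 2), Mul(-1, Add(Mul(8, 126), Mul(-1, 14218)))), -1) = Pow(Add(Pow(11, 2), Mul(-1, Add(1008, -14218))), -1) = Pow(Add(121, Mul(-1, -13210)), -1) = Pow(Add(121, 13210), -1) = Pow(13331, -1) = Rational(1, 13331)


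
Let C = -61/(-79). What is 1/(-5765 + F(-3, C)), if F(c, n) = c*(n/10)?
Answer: -790/4554533 ≈ -0.00017345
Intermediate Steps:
C = 61/79 (C = -61*(-1/79) = 61/79 ≈ 0.77215)
F(c, n) = c*n/10 (F(c, n) = c*(n*(⅒)) = c*(n/10) = c*n/10)
1/(-5765 + F(-3, C)) = 1/(-5765 + (⅒)*(-3)*(61/79)) = 1/(-5765 - 183/790) = 1/(-4554533/790) = -790/4554533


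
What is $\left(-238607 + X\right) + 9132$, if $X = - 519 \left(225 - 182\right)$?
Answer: $-251792$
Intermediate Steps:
$X = -22317$ ($X = - 519 \left(225 - 182\right) = \left(-519\right) 43 = -22317$)
$\left(-238607 + X\right) + 9132 = \left(-238607 - 22317\right) + 9132 = -260924 + 9132 = -251792$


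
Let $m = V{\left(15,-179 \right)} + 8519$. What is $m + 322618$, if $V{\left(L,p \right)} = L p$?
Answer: $328452$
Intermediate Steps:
$m = 5834$ ($m = 15 \left(-179\right) + 8519 = -2685 + 8519 = 5834$)
$m + 322618 = 5834 + 322618 = 328452$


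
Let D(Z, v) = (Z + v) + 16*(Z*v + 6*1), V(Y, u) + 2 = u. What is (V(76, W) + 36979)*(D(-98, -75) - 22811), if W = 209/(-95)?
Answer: 17509786288/5 ≈ 3.5020e+9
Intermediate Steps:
W = -11/5 (W = 209*(-1/95) = -11/5 ≈ -2.2000)
V(Y, u) = -2 + u
D(Z, v) = 96 + Z + v + 16*Z*v (D(Z, v) = (Z + v) + 16*(Z*v + 6) = (Z + v) + 16*(6 + Z*v) = (Z + v) + (96 + 16*Z*v) = 96 + Z + v + 16*Z*v)
(V(76, W) + 36979)*(D(-98, -75) - 22811) = ((-2 - 11/5) + 36979)*((96 - 98 - 75 + 16*(-98)*(-75)) - 22811) = (-21/5 + 36979)*((96 - 98 - 75 + 117600) - 22811) = 184874*(117523 - 22811)/5 = (184874/5)*94712 = 17509786288/5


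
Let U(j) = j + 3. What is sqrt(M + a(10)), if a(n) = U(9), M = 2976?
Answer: 6*sqrt(83) ≈ 54.663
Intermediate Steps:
U(j) = 3 + j
a(n) = 12 (a(n) = 3 + 9 = 12)
sqrt(M + a(10)) = sqrt(2976 + 12) = sqrt(2988) = 6*sqrt(83)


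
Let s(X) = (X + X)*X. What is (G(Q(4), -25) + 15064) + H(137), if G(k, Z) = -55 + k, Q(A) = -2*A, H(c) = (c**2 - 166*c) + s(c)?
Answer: 48566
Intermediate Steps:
s(X) = 2*X**2 (s(X) = (2*X)*X = 2*X**2)
H(c) = -166*c + 3*c**2 (H(c) = (c**2 - 166*c) + 2*c**2 = -166*c + 3*c**2)
(G(Q(4), -25) + 15064) + H(137) = ((-55 - 2*4) + 15064) + 137*(-166 + 3*137) = ((-55 - 8) + 15064) + 137*(-166 + 411) = (-63 + 15064) + 137*245 = 15001 + 33565 = 48566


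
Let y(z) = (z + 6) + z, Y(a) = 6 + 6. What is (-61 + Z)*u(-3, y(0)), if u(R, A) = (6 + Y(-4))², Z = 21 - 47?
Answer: -28188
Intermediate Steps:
Y(a) = 12
Z = -26
y(z) = 6 + 2*z (y(z) = (6 + z) + z = 6 + 2*z)
u(R, A) = 324 (u(R, A) = (6 + 12)² = 18² = 324)
(-61 + Z)*u(-3, y(0)) = (-61 - 26)*324 = -87*324 = -28188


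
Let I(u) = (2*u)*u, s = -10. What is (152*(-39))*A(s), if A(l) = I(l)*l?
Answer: 11856000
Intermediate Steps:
I(u) = 2*u²
A(l) = 2*l³ (A(l) = (2*l²)*l = 2*l³)
(152*(-39))*A(s) = (152*(-39))*(2*(-10)³) = -11856*(-1000) = -5928*(-2000) = 11856000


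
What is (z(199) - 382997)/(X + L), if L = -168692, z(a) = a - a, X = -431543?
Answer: 382997/600235 ≈ 0.63808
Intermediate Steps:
z(a) = 0
(z(199) - 382997)/(X + L) = (0 - 382997)/(-431543 - 168692) = -382997/(-600235) = -382997*(-1/600235) = 382997/600235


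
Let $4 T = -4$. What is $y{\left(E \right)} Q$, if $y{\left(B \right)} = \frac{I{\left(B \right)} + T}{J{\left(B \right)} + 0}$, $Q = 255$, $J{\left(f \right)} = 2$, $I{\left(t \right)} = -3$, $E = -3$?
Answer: $-510$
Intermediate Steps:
$T = -1$ ($T = \frac{1}{4} \left(-4\right) = -1$)
$y{\left(B \right)} = -2$ ($y{\left(B \right)} = \frac{-3 - 1}{2 + 0} = - \frac{4}{2} = \left(-4\right) \frac{1}{2} = -2$)
$y{\left(E \right)} Q = \left(-2\right) 255 = -510$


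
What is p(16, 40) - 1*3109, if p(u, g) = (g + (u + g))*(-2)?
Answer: -3301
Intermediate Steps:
p(u, g) = -4*g - 2*u (p(u, g) = (g + (g + u))*(-2) = (u + 2*g)*(-2) = -4*g - 2*u)
p(16, 40) - 1*3109 = (-4*40 - 2*16) - 1*3109 = (-160 - 32) - 3109 = -192 - 3109 = -3301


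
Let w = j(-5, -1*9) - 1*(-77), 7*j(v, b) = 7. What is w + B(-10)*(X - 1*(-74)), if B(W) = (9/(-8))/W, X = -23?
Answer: 6699/80 ≈ 83.738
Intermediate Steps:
j(v, b) = 1 (j(v, b) = (1/7)*7 = 1)
B(W) = -9/(8*W) (B(W) = (9*(-1/8))/W = -9/(8*W))
w = 78 (w = 1 - 1*(-77) = 1 + 77 = 78)
w + B(-10)*(X - 1*(-74)) = 78 + (-9/8/(-10))*(-23 - 1*(-74)) = 78 + (-9/8*(-1/10))*(-23 + 74) = 78 + (9/80)*51 = 78 + 459/80 = 6699/80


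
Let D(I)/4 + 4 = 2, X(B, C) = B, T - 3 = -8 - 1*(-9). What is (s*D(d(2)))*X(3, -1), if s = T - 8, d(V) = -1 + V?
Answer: 96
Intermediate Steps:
T = 4 (T = 3 + (-8 - 1*(-9)) = 3 + (-8 + 9) = 3 + 1 = 4)
s = -4 (s = 4 - 8 = -4)
D(I) = -8 (D(I) = -16 + 4*2 = -16 + 8 = -8)
(s*D(d(2)))*X(3, -1) = -4*(-8)*3 = 32*3 = 96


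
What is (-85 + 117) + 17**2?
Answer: 321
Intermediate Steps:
(-85 + 117) + 17**2 = 32 + 289 = 321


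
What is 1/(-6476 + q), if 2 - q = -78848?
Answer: 1/72374 ≈ 1.3817e-5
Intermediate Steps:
q = 78850 (q = 2 - 1*(-78848) = 2 + 78848 = 78850)
1/(-6476 + q) = 1/(-6476 + 78850) = 1/72374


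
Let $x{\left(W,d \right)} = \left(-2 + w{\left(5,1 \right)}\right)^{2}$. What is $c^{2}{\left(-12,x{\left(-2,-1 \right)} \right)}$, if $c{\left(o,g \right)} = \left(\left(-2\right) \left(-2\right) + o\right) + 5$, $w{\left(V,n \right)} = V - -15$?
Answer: $9$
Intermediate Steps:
$w{\left(V,n \right)} = 15 + V$ ($w{\left(V,n \right)} = V + 15 = 15 + V$)
$x{\left(W,d \right)} = 324$ ($x{\left(W,d \right)} = \left(-2 + \left(15 + 5\right)\right)^{2} = \left(-2 + 20\right)^{2} = 18^{2} = 324$)
$c{\left(o,g \right)} = 9 + o$ ($c{\left(o,g \right)} = \left(4 + o\right) + 5 = 9 + o$)
$c^{2}{\left(-12,x{\left(-2,-1 \right)} \right)} = \left(9 - 12\right)^{2} = \left(-3\right)^{2} = 9$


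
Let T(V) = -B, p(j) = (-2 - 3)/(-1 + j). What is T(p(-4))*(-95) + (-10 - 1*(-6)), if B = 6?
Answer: 566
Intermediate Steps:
p(j) = -5/(-1 + j)
T(V) = -6 (T(V) = -1*6 = -6)
T(p(-4))*(-95) + (-10 - 1*(-6)) = -6*(-95) + (-10 - 1*(-6)) = 570 + (-10 + 6) = 570 - 4 = 566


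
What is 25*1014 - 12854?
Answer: 12496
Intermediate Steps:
25*1014 - 12854 = 25350 - 12854 = 12496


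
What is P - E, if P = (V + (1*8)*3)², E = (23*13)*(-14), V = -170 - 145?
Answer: 88867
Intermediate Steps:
V = -315
E = -4186 (E = 299*(-14) = -4186)
P = 84681 (P = (-315 + (1*8)*3)² = (-315 + 8*3)² = (-315 + 24)² = (-291)² = 84681)
P - E = 84681 - 1*(-4186) = 84681 + 4186 = 88867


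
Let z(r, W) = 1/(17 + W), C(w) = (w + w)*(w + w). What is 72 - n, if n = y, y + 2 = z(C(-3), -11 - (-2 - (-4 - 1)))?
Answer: 221/3 ≈ 73.667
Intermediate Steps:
C(w) = 4*w**2 (C(w) = (2*w)*(2*w) = 4*w**2)
y = -5/3 (y = -2 + 1/(17 + (-11 - (-2 - (-4 - 1)))) = -2 + 1/(17 + (-11 - (-2 - 1*(-5)))) = -2 + 1/(17 + (-11 - (-2 + 5))) = -2 + 1/(17 + (-11 - 1*3)) = -2 + 1/(17 + (-11 - 3)) = -2 + 1/(17 - 14) = -2 + 1/3 = -5/3 ≈ -1.6667)
n = -5/3 ≈ -1.6667
72 - n = 72 - 1*(-5/3) = 72 + 5/3 = 221/3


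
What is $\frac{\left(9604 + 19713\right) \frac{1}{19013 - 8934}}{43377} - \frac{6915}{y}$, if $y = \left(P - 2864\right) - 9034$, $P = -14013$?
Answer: $\frac{5894688864}{22082272601} \approx 0.26694$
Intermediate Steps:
$y = -25911$ ($y = \left(-14013 - 2864\right) - 9034 = -16877 - 9034 = -25911$)
$\frac{\left(9604 + 19713\right) \frac{1}{19013 - 8934}}{43377} - \frac{6915}{y} = \frac{\left(9604 + 19713\right) \frac{1}{19013 - 8934}}{43377} - \frac{6915}{-25911} = \frac{29317}{10079} \cdot \frac{1}{43377} - - \frac{2305}{8637} = 29317 \cdot \frac{1}{10079} \cdot \frac{1}{43377} + \frac{2305}{8637} = \frac{29317}{10079} \cdot \frac{1}{43377} + \frac{2305}{8637} = \frac{1543}{23010357} + \frac{2305}{8637} = \frac{5894688864}{22082272601}$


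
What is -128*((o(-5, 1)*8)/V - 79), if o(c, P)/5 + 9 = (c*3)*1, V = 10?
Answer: 22400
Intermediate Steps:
o(c, P) = -45 + 15*c (o(c, P) = -45 + 5*((c*3)*1) = -45 + 5*((3*c)*1) = -45 + 5*(3*c) = -45 + 15*c)
-128*((o(-5, 1)*8)/V - 79) = -128*(((-45 + 15*(-5))*8)/10 - 79) = -128*(((-45 - 75)*8)*(⅒) - 79) = -128*(-120*8*(⅒) - 79) = -128*(-960*⅒ - 79) = -128*(-96 - 79) = -128*(-175) = 22400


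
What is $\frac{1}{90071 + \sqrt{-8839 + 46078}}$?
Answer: $\frac{90071}{8112747802} - \frac{\sqrt{37239}}{8112747802} \approx 1.1079 \cdot 10^{-5}$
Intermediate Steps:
$\frac{1}{90071 + \sqrt{-8839 + 46078}} = \frac{1}{90071 + \sqrt{37239}}$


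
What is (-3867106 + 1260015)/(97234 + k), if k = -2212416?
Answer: 2607091/2115182 ≈ 1.2326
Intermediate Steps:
(-3867106 + 1260015)/(97234 + k) = (-3867106 + 1260015)/(97234 - 2212416) = -2607091/(-2115182) = -2607091*(-1/2115182) = 2607091/2115182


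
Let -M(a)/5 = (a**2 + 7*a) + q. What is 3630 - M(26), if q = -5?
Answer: 7895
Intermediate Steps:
M(a) = 25 - 35*a - 5*a**2 (M(a) = -5*((a**2 + 7*a) - 5) = -5*(-5 + a**2 + 7*a) = 25 - 35*a - 5*a**2)
3630 - M(26) = 3630 - (25 - 35*26 - 5*26**2) = 3630 - (25 - 910 - 5*676) = 3630 - (25 - 910 - 3380) = 3630 - 1*(-4265) = 3630 + 4265 = 7895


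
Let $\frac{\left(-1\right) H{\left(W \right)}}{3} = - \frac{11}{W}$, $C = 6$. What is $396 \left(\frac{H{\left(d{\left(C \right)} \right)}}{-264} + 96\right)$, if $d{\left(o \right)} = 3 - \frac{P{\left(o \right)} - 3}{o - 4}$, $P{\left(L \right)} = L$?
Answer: $37983$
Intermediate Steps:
$d{\left(o \right)} = 3 - \frac{-3 + o}{-4 + o}$ ($d{\left(o \right)} = 3 - \frac{o - 3}{o - 4} = 3 - \frac{-3 + o}{-4 + o}$)
$H{\left(W \right)} = \frac{33}{W}$ ($H{\left(W \right)} = - 3 \left(- \frac{11}{W}\right) = \frac{33}{W}$)
$396 \left(\frac{H{\left(d{\left(C \right)} \right)}}{-264} + 96\right) = 396 \left(\frac{33 \frac{1}{\frac{1}{-4 + 6} \left(-9 + 2 \cdot 6\right)}}{-264} + 96\right) = 396 \left(\frac{33}{\frac{1}{2} \left(-9 + 12\right)} \left(- \frac{1}{264}\right) + 96\right) = 396 \left(\frac{33}{\frac{1}{2} \cdot 3} \left(- \frac{1}{264}\right) + 96\right) = 396 \left(\frac{33}{\frac{3}{2}} \left(- \frac{1}{264}\right) + 96\right) = 396 \left(33 \cdot \frac{2}{3} \left(- \frac{1}{264}\right) + 96\right) = 396 \left(22 \left(- \frac{1}{264}\right) + 96\right) = 396 \left(- \frac{1}{12} + 96\right) = 396 \cdot \frac{1151}{12} = 37983$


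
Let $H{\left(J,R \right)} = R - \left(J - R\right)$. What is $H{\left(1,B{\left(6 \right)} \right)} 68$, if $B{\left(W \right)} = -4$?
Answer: $-612$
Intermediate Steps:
$H{\left(J,R \right)} = - J + 2 R$
$H{\left(1,B{\left(6 \right)} \right)} 68 = \left(\left(-1\right) 1 + 2 \left(-4\right)\right) 68 = \left(-1 - 8\right) 68 = \left(-9\right) 68 = -612$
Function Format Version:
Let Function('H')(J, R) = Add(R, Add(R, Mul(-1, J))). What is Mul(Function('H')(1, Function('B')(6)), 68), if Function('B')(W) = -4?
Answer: -612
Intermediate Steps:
Function('H')(J, R) = Add(Mul(-1, J), Mul(2, R))
Mul(Function('H')(1, Function('B')(6)), 68) = Mul(Add(Mul(-1, 1), Mul(2, -4)), 68) = Mul(Add(-1, -8), 68) = Mul(-9, 68) = -612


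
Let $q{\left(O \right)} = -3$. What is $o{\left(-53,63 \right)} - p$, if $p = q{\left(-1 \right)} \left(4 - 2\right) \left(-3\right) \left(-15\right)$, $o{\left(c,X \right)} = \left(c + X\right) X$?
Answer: $900$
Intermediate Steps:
$o{\left(c,X \right)} = X \left(X + c\right)$ ($o{\left(c,X \right)} = \left(X + c\right) X = X \left(X + c\right)$)
$p = -270$ ($p = - 3 \left(4 - 2\right) \left(-3\right) \left(-15\right) = - 3 \cdot 2 \left(-3\right) \left(-15\right) = \left(-3\right) \left(-6\right) \left(-15\right) = 18 \left(-15\right) = -270$)
$o{\left(-53,63 \right)} - p = 63 \left(63 - 53\right) - -270 = 63 \cdot 10 + 270 = 630 + 270 = 900$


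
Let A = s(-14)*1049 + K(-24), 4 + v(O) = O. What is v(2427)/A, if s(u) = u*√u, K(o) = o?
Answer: -7269/377437615 + 17792089*I*√14/1509750460 ≈ -1.9259e-5 + 0.044095*I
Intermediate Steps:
v(O) = -4 + O
s(u) = u^(3/2)
A = -24 - 14686*I*√14 (A = (-14)^(3/2)*1049 - 24 = -14*I*√14*1049 - 24 = -14686*I*√14 - 24 = -24 - 14686*I*√14 ≈ -24.0 - 54950.0*I)
v(2427)/A = (-4 + 2427)/(-24 - 14686*I*√14) = 2423/(-24 - 14686*I*√14)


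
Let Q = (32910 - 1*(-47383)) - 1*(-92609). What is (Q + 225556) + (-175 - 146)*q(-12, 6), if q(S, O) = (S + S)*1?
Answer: 406162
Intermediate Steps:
q(S, O) = 2*S (q(S, O) = (2*S)*1 = 2*S)
Q = 172902 (Q = (32910 + 47383) + 92609 = 80293 + 92609 = 172902)
(Q + 225556) + (-175 - 146)*q(-12, 6) = (172902 + 225556) + (-175 - 146)*(2*(-12)) = 398458 - 321*(-24) = 398458 + 7704 = 406162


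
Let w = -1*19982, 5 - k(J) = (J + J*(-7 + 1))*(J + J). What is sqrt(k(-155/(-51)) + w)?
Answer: I*sqrt(51719927)/51 ≈ 141.01*I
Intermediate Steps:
k(J) = 5 + 10*J**2 (k(J) = 5 - (J + J*(-7 + 1))*(J + J) = 5 - (J + J*(-6))*2*J = 5 - (J - 6*J)*2*J = 5 - (-5*J)*2*J = 5 - (-10)*J**2 = 5 + 10*J**2)
w = -19982
sqrt(k(-155/(-51)) + w) = sqrt((5 + 10*(-155/(-51))**2) - 19982) = sqrt((5 + 10*(-155*(-1/51))**2) - 19982) = sqrt((5 + 10*(155/51)**2) - 19982) = sqrt((5 + 10*(24025/2601)) - 19982) = sqrt((5 + 240250/2601) - 19982) = sqrt(253255/2601 - 19982) = sqrt(-51719927/2601) = I*sqrt(51719927)/51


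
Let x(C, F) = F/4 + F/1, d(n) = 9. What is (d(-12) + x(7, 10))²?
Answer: 1849/4 ≈ 462.25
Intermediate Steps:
x(C, F) = 5*F/4 (x(C, F) = F*(¼) + F*1 = F/4 + F = 5*F/4)
(d(-12) + x(7, 10))² = (9 + (5/4)*10)² = (9 + 25/2)² = (43/2)² = 1849/4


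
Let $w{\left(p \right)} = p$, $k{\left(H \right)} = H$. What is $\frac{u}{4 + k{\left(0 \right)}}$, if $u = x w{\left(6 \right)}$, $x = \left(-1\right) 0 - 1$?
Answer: $- \frac{3}{2} \approx -1.5$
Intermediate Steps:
$x = -1$ ($x = 0 - 1 = -1$)
$u = -6$ ($u = \left(-1\right) 6 = -6$)
$\frac{u}{4 + k{\left(0 \right)}} = \frac{1}{4 + 0} \left(-6\right) = \frac{1}{4} \left(-6\right) = - \frac{3}{2}$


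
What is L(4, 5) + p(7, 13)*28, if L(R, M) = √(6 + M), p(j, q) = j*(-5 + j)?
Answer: 392 + √11 ≈ 395.32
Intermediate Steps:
L(4, 5) + p(7, 13)*28 = √(6 + 5) + (7*(-5 + 7))*28 = √11 + (7*2)*28 = √11 + 14*28 = √11 + 392 = 392 + √11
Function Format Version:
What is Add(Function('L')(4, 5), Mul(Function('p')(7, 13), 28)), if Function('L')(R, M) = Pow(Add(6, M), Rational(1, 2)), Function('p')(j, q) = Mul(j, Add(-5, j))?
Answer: Add(392, Pow(11, Rational(1, 2))) ≈ 395.32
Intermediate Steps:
Add(Function('L')(4, 5), Mul(Function('p')(7, 13), 28)) = Add(Pow(Add(6, 5), Rational(1, 2)), Mul(Mul(7, Add(-5, 7)), 28)) = Add(Pow(11, Rational(1, 2)), Mul(Mul(7, 2), 28)) = Add(Pow(11, Rational(1, 2)), Mul(14, 28)) = Add(Pow(11, Rational(1, 2)), 392) = Add(392, Pow(11, Rational(1, 2)))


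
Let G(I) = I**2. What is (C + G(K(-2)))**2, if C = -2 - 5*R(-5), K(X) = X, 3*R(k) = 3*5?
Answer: 529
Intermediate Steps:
R(k) = 5 (R(k) = (3*5)/3 = (1/3)*15 = 5)
C = -27 (C = -2 - 5*5 = -2 - 25 = -27)
(C + G(K(-2)))**2 = (-27 + (-2)**2)**2 = (-27 + 4)**2 = (-23)**2 = 529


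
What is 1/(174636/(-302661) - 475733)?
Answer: -33629/15998444461 ≈ -2.1020e-6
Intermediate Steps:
1/(174636/(-302661) - 475733) = 1/(174636*(-1/302661) - 475733) = 1/(-19404/33629 - 475733) = 1/(-15998444461/33629) = -33629/15998444461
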